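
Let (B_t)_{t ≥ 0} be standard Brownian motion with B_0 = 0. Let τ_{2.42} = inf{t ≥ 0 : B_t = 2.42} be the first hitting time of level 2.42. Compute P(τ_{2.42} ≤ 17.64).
P(τ_{2.42} ≤ 17.64) = 2(1 − Φ(2.42/√17.64)) = 2(1 − Φ(0.5762)) ≈ 0.5645

By the reflection principle for standard BM, P(τ_b ≤ t) = 2 · P(B_t ≥ b). Since B_t ~ N(0, t), P(B_t ≥ 2.42) = 1 − Φ(2.42/√t) = 1 − Φ(2.42/√17.64) = 1 − Φ(0.5762) ≈ 0.28224. Doubling: P(τ_{2.42} ≤ 17.64) ≈ 2 · 0.28224 = 0.56448 ≈ 0.5645.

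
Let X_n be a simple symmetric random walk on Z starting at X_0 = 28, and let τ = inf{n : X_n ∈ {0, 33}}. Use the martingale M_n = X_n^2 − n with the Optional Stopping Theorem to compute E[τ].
E[τ] = 140

M_n = X_n^2 − n is a martingale (since E[X_{n+1}^2 | F_n] = X_n^2 + 1). By OST (τ has finite mean in a bounded region), E[M_τ] = E[M_0] = X_0^2 − 0 = 28^2 = 784. Also E[M_τ] = E[X_τ^2] − E[τ]. The walk exits at 0 or 33, with P(hit 33 first) = 28/33, so E[X_τ^2] = 33^2 · 28/33 + 0 = 924. Thus E[τ] = E[X_τ^2] − E[M_τ] = 924 − 784 = 140 = 28(33 − 28) = 140.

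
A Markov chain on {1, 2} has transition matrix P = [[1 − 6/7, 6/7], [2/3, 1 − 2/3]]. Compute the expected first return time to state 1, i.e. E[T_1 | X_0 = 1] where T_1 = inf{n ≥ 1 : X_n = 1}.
E[T_1 | X_0 = 1] = 1/π_1 = 16/7

For an irreducible recurrent Markov chain with stationary distribution π, E[T_i | X_0 = i] = 1/π_i (Kac's formula). Here π_1 = (2/3)/(6/7 + 2/3) = (2/3)/(32/21) = 7/16, so E[T_1 | X_0 = 1] = 1/π_1 = (6/7 + 2/3)/(2/3) = (32/21)/(2/3) = 16/7.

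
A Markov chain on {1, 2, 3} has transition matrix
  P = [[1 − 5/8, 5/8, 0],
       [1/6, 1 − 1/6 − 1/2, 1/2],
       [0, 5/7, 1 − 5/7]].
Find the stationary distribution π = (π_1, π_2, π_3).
π = (8/59, 30/59, 21/59)

This is a birth-death chain on three states, which satisfies detailed balance: π_1 · P_{12} = π_2 · P_{21} and π_2 · P_{23} = π_3 · P_{32}.
From π_1 · 5/8 = π_2 · 1/6: π_2/π_1 = (5/8)/(1/6) = 15/4.
From π_2 · 1/2 = π_3 · 5/7: π_3/π_2 = (1/2)/(5/7) = 7/10.
Take π_1 proportional to 1; then unnormalized π = (1, 15/4, 21/8). Normalize by dividing by the sum 59/8:
  π = (8/59, 30/59, 21/59).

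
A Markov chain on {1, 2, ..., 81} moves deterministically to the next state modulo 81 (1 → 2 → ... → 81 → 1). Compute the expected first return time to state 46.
E[T_46 | X_0 = 46] = 81

The chain cycles deterministically, so starting at state 46 it returns in exactly 81 steps. Equivalently, the stationary distribution is uniform π_j = 1/81 for every state j, so by Kac's formula E[T_46] = 1/π_46 = 81.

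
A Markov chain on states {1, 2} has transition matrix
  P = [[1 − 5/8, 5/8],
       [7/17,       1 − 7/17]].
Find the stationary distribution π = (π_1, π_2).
π_1 = 56/141, π_2 = 85/141

Solve πP = π with π_1 + π_2 = 1. From πP = π: π_1 · (1 − 5/8) + π_2 · 7/17 = π_1 ⇒ π_2 · 7/17 = π_1 · 5/8 ⇒ π_2/π_1 = (5/8)/(7/17) = 85/56. Together with π_1 + π_2 = 1:
  π_1 = (7/17)/(5/8 + 7/17) = (7/17)/(141/136) = 56/141,
  π_2 = (5/8)/(5/8 + 7/17) = (5/8)/(141/136) = 85/141.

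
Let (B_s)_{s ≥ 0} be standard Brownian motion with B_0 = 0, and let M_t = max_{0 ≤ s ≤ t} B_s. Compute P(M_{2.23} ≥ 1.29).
P(M_{2.23} ≥ 1.29) = 2·P(B_{2.23} ≥ 1.29) = 2(1 − Φ(1.29/√2.23)) ≈ 0.3877

By the reflection principle for Brownian motion, P(M_t ≥ a) = 2 · P(B_t ≥ a) for a ≥ 0. Since B_t ~ N(0, t), P(B_t ≥ 1.29) = 1 − Φ(1.29/√t) = 1 − Φ(1.29/√2.23) = 1 − Φ(0.8638). So
  P(M_{2.23} ≥ 1.29) = 2(1 − Φ(0.8638)) ≈ 0.3877.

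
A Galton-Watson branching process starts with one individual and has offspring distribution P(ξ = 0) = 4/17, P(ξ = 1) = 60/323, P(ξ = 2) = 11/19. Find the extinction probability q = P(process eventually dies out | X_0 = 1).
q = 76/187

The pgf is f(s) = 4/17 + 60/323·s + 11/19·s². The extinction probability q is the smallest fixed point of f in [0, 1]. Setting s = f(s):
  11/19·s² + (60/323 − 1)·s + 4/17 = 0
  11/19·s² − (4/17 + 11/19)·s + 4/17 = 0
which factors as (s − 1)·(11/19·s − 4/17) = 0, giving roots s = 1 and s = (4/17)/(11/19) = 76/187.
Mean offspring μ = 60/323 + 2·11/19 = 434/323 > 1 (supercritical), so q < 1. The extinction probability is the smaller root: q = (4/17)/(11/19) = 76/187.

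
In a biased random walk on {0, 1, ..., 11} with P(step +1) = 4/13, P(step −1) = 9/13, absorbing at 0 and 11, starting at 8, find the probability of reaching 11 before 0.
P(hit 11 before 0) = (1 − (9/4)^8) / (1 − (9/4)^11) = 550159168/6275373061

Let u_k denote P(reach 11 before 0 | start at k). Boundary: u_0 = 0, u_11 = 1. Recurrence: u_k = 4/13·u_{k+1} + 9/13·u_{k-1} for 1 ≤ k ≤ 10. Try u_k = A + B·r^k with r = q/p = (9/13)/(4/13) = 9/4. Substitution satisfies the recurrence; boundary conditions give:
  u_k = (1 − r^k) / (1 − r^N) = (1 − (9/4)^8) / (1 − (9/4)^11) = 550159168/6275373061.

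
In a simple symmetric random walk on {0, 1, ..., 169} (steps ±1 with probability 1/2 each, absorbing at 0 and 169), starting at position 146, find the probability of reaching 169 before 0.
P(hit 169 before 0) = 146/169

Let u_k = P(hit 169 before 0 | start at k). Then u_0 = 0, u_169 = 1, and u_k = u_{k-1}/2 + u_{k+1}/2 for 1 ≤ k ≤ 168. This harmonic recurrence is solved by u_k = k/169, giving u_146 = 146/169.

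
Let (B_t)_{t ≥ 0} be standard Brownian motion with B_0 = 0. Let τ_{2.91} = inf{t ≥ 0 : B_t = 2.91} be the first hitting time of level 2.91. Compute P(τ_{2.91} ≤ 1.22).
P(τ_{2.91} ≤ 1.22) = 2(1 − Φ(2.91/√1.22)) = 2(1 − Φ(2.6346)) ≈ 0.0084

By the reflection principle for standard BM, P(τ_b ≤ t) = 2 · P(B_t ≥ b). Since B_t ~ N(0, t), P(B_t ≥ 2.91) = 1 − Φ(2.91/√t) = 1 − Φ(2.91/√1.22) = 1 − Φ(2.6346) ≈ 0.00421. Doubling: P(τ_{2.91} ≤ 1.22) ≈ 2 · 0.00421 = 0.00842 ≈ 0.0084.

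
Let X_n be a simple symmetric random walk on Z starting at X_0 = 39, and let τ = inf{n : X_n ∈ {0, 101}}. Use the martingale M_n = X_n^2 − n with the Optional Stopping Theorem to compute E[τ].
E[τ] = 2418

M_n = X_n^2 − n is a martingale (since E[X_{n+1}^2 | F_n] = X_n^2 + 1). By OST (τ has finite mean in a bounded region), E[M_τ] = E[M_0] = X_0^2 − 0 = 39^2 = 1521. Also E[M_τ] = E[X_τ^2] − E[τ]. The walk exits at 0 or 101, with P(hit 101 first) = 39/101, so E[X_τ^2] = 101^2 · 39/101 + 0 = 3939. Thus E[τ] = E[X_τ^2] − E[M_τ] = 3939 − 1521 = 2418 = 39(101 − 39) = 2418.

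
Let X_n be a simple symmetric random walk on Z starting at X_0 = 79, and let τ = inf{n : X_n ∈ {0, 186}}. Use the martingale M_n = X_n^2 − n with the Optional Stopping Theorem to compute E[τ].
E[τ] = 8453

M_n = X_n^2 − n is a martingale (since E[X_{n+1}^2 | F_n] = X_n^2 + 1). By OST (τ has finite mean in a bounded region), E[M_τ] = E[M_0] = X_0^2 − 0 = 79^2 = 6241. Also E[M_τ] = E[X_τ^2] − E[τ]. The walk exits at 0 or 186, with P(hit 186 first) = 79/186, so E[X_τ^2] = 186^2 · 79/186 + 0 = 14694. Thus E[τ] = E[X_τ^2] − E[M_τ] = 14694 − 6241 = 8453 = 79(186 − 79) = 8453.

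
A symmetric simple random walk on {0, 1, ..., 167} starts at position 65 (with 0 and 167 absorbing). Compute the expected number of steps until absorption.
E[τ | X_0 = 65] = 6630

Let v_k = E[τ | X_0 = k]. Boundary: v_0 = v_167 = 0. Recurrence: v_k = 1 + (v_{k-1} + v_{k+1})/2 for 1 ≤ k ≤ 166. The particular solution to v_k − (v_{k-1} + v_{k+1})/2 = 1 is v_k = −k^2. Adding homogeneous solution A + B k and matching boundaries gives v_k = k (167 − k). Substituting k = 65: v_65 = 65 · 102 = 6630.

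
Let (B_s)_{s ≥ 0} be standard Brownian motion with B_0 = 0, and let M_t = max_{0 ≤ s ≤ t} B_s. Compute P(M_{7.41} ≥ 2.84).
P(M_{7.41} ≥ 2.84) = 2·P(B_{7.41} ≥ 2.84) = 2(1 − Φ(2.84/√7.41)) ≈ 0.2968

By the reflection principle for Brownian motion, P(M_t ≥ a) = 2 · P(B_t ≥ a) for a ≥ 0. Since B_t ~ N(0, t), P(B_t ≥ 2.84) = 1 − Φ(2.84/√t) = 1 − Φ(2.84/√7.41) = 1 − Φ(1.0433). So
  P(M_{7.41} ≥ 2.84) = 2(1 − Φ(1.0433)) ≈ 0.2968.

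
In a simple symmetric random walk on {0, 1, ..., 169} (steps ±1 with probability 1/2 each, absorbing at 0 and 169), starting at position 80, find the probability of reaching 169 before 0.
P(hit 169 before 0) = 80/169

Let u_k = P(hit 169 before 0 | start at k). Then u_0 = 0, u_169 = 1, and u_k = u_{k-1}/2 + u_{k+1}/2 for 1 ≤ k ≤ 168. This harmonic recurrence is solved by u_k = k/169, giving u_80 = 80/169.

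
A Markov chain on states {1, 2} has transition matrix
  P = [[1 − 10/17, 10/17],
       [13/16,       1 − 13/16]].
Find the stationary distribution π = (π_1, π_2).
π_1 = 221/381, π_2 = 160/381

Solve πP = π with π_1 + π_2 = 1. From πP = π: π_1 · (1 − 10/17) + π_2 · 13/16 = π_1 ⇒ π_2 · 13/16 = π_1 · 10/17 ⇒ π_2/π_1 = (10/17)/(13/16) = 160/221. Together with π_1 + π_2 = 1:
  π_1 = (13/16)/(10/17 + 13/16) = (13/16)/(381/272) = 221/381,
  π_2 = (10/17)/(10/17 + 13/16) = (10/17)/(381/272) = 160/381.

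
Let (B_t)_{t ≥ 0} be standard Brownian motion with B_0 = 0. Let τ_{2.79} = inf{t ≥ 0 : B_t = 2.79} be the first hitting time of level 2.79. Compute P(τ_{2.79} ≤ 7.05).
P(τ_{2.79} ≤ 7.05) = 2(1 − Φ(2.79/√7.05)) = 2(1 − Φ(1.0508)) ≈ 0.2934

By the reflection principle for standard BM, P(τ_b ≤ t) = 2 · P(B_t ≥ b). Since B_t ~ N(0, t), P(B_t ≥ 2.79) = 1 − Φ(2.79/√t) = 1 − Φ(2.79/√7.05) = 1 − Φ(1.0508) ≈ 0.14668. Doubling: P(τ_{2.79} ≤ 7.05) ≈ 2 · 0.14668 = 0.29336 ≈ 0.2934.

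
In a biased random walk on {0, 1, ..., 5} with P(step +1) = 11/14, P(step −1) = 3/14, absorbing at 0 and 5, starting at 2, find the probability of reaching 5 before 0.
P(hit 5 before 0) = (1 − (3/11)^2) / (1 − (3/11)^5) = 18634/20101

Let u_k denote P(reach 5 before 0 | start at k). Boundary: u_0 = 0, u_5 = 1. Recurrence: u_k = 11/14·u_{k+1} + 3/14·u_{k-1} for 1 ≤ k ≤ 4. Try u_k = A + B·r^k with r = q/p = (3/14)/(11/14) = 3/11. Substitution satisfies the recurrence; boundary conditions give:
  u_k = (1 − r^k) / (1 − r^N) = (1 − (3/11)^2) / (1 − (3/11)^5) = 18634/20101.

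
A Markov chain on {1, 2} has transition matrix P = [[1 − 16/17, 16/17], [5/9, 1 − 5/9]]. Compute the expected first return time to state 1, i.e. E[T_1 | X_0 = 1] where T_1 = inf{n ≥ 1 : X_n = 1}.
E[T_1 | X_0 = 1] = 1/π_1 = 229/85

For an irreducible recurrent Markov chain with stationary distribution π, E[T_i | X_0 = i] = 1/π_i (Kac's formula). Here π_1 = (5/9)/(16/17 + 5/9) = (5/9)/(229/153) = 85/229, so E[T_1 | X_0 = 1] = 1/π_1 = (16/17 + 5/9)/(5/9) = (229/153)/(5/9) = 229/85.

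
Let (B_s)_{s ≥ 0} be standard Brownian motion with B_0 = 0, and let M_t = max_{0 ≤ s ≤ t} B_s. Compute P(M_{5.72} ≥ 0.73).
P(M_{5.72} ≥ 0.73) = 2·P(B_{5.72} ≥ 0.73) = 2(1 − Φ(0.73/√5.72)) ≈ 0.7602

By the reflection principle for Brownian motion, P(M_t ≥ a) = 2 · P(B_t ≥ a) for a ≥ 0. Since B_t ~ N(0, t), P(B_t ≥ 0.73) = 1 − Φ(0.73/√t) = 1 − Φ(0.73/√5.72) = 1 − Φ(0.3052). So
  P(M_{5.72} ≥ 0.73) = 2(1 − Φ(0.3052)) ≈ 0.7602.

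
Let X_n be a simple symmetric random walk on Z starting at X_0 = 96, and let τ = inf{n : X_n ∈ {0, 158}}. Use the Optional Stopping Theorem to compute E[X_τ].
E[X_τ] = 96

X_n is a martingale and τ is a bounded-mean stopping time (indeed τ is finite a.s. with bounded expectation since the walk is in a bounded region). By the OST, E[X_τ] = E[X_0] = 96. Equivalently: E[X_τ] = 158 · P(hit 158 first) + 0 · P(hit 0 first) = 158 · (96/158) = 96.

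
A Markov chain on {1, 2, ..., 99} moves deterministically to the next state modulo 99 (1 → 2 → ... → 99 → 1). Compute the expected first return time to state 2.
E[T_2 | X_0 = 2] = 99

The chain cycles deterministically, so starting at state 2 it returns in exactly 99 steps. Equivalently, the stationary distribution is uniform π_j = 1/99 for every state j, so by Kac's formula E[T_2] = 1/π_2 = 99.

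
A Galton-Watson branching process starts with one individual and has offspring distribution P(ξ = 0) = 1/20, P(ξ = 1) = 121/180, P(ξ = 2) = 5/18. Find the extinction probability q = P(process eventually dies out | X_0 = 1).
q = 9/50

The pgf is f(s) = 1/20 + 121/180·s + 5/18·s². The extinction probability q is the smallest fixed point of f in [0, 1]. Setting s = f(s):
  5/18·s² + (121/180 − 1)·s + 1/20 = 0
  5/18·s² − (1/20 + 5/18)·s + 1/20 = 0
which factors as (s − 1)·(5/18·s − 1/20) = 0, giving roots s = 1 and s = (1/20)/(5/18) = 9/50.
Mean offspring μ = 121/180 + 2·5/18 = 221/180 > 1 (supercritical), so q < 1. The extinction probability is the smaller root: q = (1/20)/(5/18) = 9/50.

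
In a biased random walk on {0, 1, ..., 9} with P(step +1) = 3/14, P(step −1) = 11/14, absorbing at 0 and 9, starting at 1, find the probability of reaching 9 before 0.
P(hit 9 before 0) = (1 − (11/3)^1) / (1 − (11/3)^9) = 6561/294741001

Let u_k denote P(reach 9 before 0 | start at k). Boundary: u_0 = 0, u_9 = 1. Recurrence: u_k = 3/14·u_{k+1} + 11/14·u_{k-1} for 1 ≤ k ≤ 8. Try u_k = A + B·r^k with r = q/p = (11/14)/(3/14) = 11/3. Substitution satisfies the recurrence; boundary conditions give:
  u_k = (1 − r^k) / (1 − r^N) = (1 − (11/3)^1) / (1 − (11/3)^9) = 6561/294741001.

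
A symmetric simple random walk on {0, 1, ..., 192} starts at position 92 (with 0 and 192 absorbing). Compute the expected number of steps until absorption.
E[τ | X_0 = 92] = 9200

Let v_k = E[τ | X_0 = k]. Boundary: v_0 = v_192 = 0. Recurrence: v_k = 1 + (v_{k-1} + v_{k+1})/2 for 1 ≤ k ≤ 191. The particular solution to v_k − (v_{k-1} + v_{k+1})/2 = 1 is v_k = −k^2. Adding homogeneous solution A + B k and matching boundaries gives v_k = k (192 − k). Substituting k = 92: v_92 = 92 · 100 = 9200.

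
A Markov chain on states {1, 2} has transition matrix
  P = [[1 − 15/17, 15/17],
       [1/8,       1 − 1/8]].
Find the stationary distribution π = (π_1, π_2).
π_1 = 17/137, π_2 = 120/137

Solve πP = π with π_1 + π_2 = 1. From πP = π: π_1 · (1 − 15/17) + π_2 · 1/8 = π_1 ⇒ π_2 · 1/8 = π_1 · 15/17 ⇒ π_2/π_1 = (15/17)/(1/8) = 120/17. Together with π_1 + π_2 = 1:
  π_1 = (1/8)/(15/17 + 1/8) = (1/8)/(137/136) = 17/137,
  π_2 = (15/17)/(15/17 + 1/8) = (15/17)/(137/136) = 120/137.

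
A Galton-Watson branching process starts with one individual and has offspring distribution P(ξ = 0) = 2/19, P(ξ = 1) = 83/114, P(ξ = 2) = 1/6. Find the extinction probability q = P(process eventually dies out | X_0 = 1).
q = 12/19

The pgf is f(s) = 2/19 + 83/114·s + 1/6·s². The extinction probability q is the smallest fixed point of f in [0, 1]. Setting s = f(s):
  1/6·s² + (83/114 − 1)·s + 2/19 = 0
  1/6·s² − (2/19 + 1/6)·s + 2/19 = 0
which factors as (s − 1)·(1/6·s − 2/19) = 0, giving roots s = 1 and s = (2/19)/(1/6) = 12/19.
Mean offspring μ = 83/114 + 2·1/6 = 121/114 > 1 (supercritical), so q < 1. The extinction probability is the smaller root: q = (2/19)/(1/6) = 12/19.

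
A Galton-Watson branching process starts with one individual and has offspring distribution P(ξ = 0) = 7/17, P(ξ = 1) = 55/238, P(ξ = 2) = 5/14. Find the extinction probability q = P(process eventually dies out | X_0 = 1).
q = 1

Mean offspring μ = 0·7/17 + 1·55/238 + 2·5/14 = 225/238 ≤ 1. For μ ≤ 1 with offspring not concentrated at 1, the Galton-Watson process goes extinct almost surely, so q = 1.
(Algebraic check: The pgf is f(s) = 7/17 + 55/238·s + 5/14·s². The extinction probability q is the smallest fixed point of f in [0, 1]. Setting s = f(s):
  5/14·s² + (55/238 − 1)·s + 7/17 = 0
  5/14·s² − (7/17 + 5/14)·s + 7/17 = 0
which factors as (s − 1)·(5/14·s − 7/17) = 0, giving roots s = 1 and s = (7/17)/(5/14) = 98/85. Since 98/85 ≥ 1, the smallest root in [0, 1] is s = 1.)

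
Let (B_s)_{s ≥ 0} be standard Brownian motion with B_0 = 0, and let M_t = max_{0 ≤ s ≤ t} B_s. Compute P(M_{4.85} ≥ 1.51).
P(M_{4.85} ≥ 1.51) = 2·P(B_{4.85} ≥ 1.51) = 2(1 − Φ(1.51/√4.85)) ≈ 0.4929

By the reflection principle for Brownian motion, P(M_t ≥ a) = 2 · P(B_t ≥ a) for a ≥ 0. Since B_t ~ N(0, t), P(B_t ≥ 1.51) = 1 − Φ(1.51/√t) = 1 − Φ(1.51/√4.85) = 1 − Φ(0.6857). So
  P(M_{4.85} ≥ 1.51) = 2(1 − Φ(0.6857)) ≈ 0.4929.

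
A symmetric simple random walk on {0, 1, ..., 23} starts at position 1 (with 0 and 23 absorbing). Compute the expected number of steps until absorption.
E[τ | X_0 = 1] = 22

Let v_k = E[τ | X_0 = k]. Boundary: v_0 = v_23 = 0. Recurrence: v_k = 1 + (v_{k-1} + v_{k+1})/2 for 1 ≤ k ≤ 22. The particular solution to v_k − (v_{k-1} + v_{k+1})/2 = 1 is v_k = −k^2. Adding homogeneous solution A + B k and matching boundaries gives v_k = k (23 − k). Substituting k = 1: v_1 = 1 · 22 = 22.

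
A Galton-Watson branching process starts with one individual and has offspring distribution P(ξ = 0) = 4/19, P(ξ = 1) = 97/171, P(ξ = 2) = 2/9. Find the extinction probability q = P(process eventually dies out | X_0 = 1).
q = 18/19

The pgf is f(s) = 4/19 + 97/171·s + 2/9·s². The extinction probability q is the smallest fixed point of f in [0, 1]. Setting s = f(s):
  2/9·s² + (97/171 − 1)·s + 4/19 = 0
  2/9·s² − (4/19 + 2/9)·s + 4/19 = 0
which factors as (s − 1)·(2/9·s − 4/19) = 0, giving roots s = 1 and s = (4/19)/(2/9) = 18/19.
Mean offspring μ = 97/171 + 2·2/9 = 173/171 > 1 (supercritical), so q < 1. The extinction probability is the smaller root: q = (4/19)/(2/9) = 18/19.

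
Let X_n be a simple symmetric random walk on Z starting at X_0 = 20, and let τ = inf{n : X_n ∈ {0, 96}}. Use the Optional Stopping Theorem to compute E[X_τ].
E[X_τ] = 20

X_n is a martingale and τ is a bounded-mean stopping time (indeed τ is finite a.s. with bounded expectation since the walk is in a bounded region). By the OST, E[X_τ] = E[X_0] = 20. Equivalently: E[X_τ] = 96 · P(hit 96 first) + 0 · P(hit 0 first) = 96 · (20/96) = 20.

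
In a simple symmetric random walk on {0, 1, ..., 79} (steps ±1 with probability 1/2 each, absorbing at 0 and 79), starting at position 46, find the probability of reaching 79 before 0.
P(hit 79 before 0) = 46/79

Let u_k = P(hit 79 before 0 | start at k). Then u_0 = 0, u_79 = 1, and u_k = u_{k-1}/2 + u_{k+1}/2 for 1 ≤ k ≤ 78. This harmonic recurrence is solved by u_k = k/79, giving u_46 = 46/79.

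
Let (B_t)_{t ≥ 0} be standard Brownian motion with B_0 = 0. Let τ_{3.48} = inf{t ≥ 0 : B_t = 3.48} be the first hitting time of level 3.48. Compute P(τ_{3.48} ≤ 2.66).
P(τ_{3.48} ≤ 2.66) = 2(1 − Φ(3.48/√2.66)) = 2(1 − Φ(2.1337)) ≈ 0.0329

By the reflection principle for standard BM, P(τ_b ≤ t) = 2 · P(B_t ≥ b). Since B_t ~ N(0, t), P(B_t ≥ 3.48) = 1 − Φ(3.48/√t) = 1 − Φ(3.48/√2.66) = 1 − Φ(2.1337) ≈ 0.01643. Doubling: P(τ_{3.48} ≤ 2.66) ≈ 2 · 0.01643 = 0.03286 ≈ 0.0329.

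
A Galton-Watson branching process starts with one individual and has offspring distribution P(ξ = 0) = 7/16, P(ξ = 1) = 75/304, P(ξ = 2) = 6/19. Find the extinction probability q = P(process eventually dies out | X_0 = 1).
q = 1

Mean offspring μ = 0·7/16 + 1·75/304 + 2·6/19 = 267/304 ≤ 1. For μ ≤ 1 with offspring not concentrated at 1, the Galton-Watson process goes extinct almost surely, so q = 1.
(Algebraic check: The pgf is f(s) = 7/16 + 75/304·s + 6/19·s². The extinction probability q is the smallest fixed point of f in [0, 1]. Setting s = f(s):
  6/19·s² + (75/304 − 1)·s + 7/16 = 0
  6/19·s² − (7/16 + 6/19)·s + 7/16 = 0
which factors as (s − 1)·(6/19·s − 7/16) = 0, giving roots s = 1 and s = (7/16)/(6/19) = 133/96. Since 133/96 ≥ 1, the smallest root in [0, 1] is s = 1.)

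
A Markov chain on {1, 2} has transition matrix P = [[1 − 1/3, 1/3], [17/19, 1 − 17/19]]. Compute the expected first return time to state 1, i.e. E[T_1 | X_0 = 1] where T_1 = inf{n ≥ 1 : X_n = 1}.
E[T_1 | X_0 = 1] = 1/π_1 = 70/51

For an irreducible recurrent Markov chain with stationary distribution π, E[T_i | X_0 = i] = 1/π_i (Kac's formula). Here π_1 = (17/19)/(1/3 + 17/19) = (17/19)/(70/57) = 51/70, so E[T_1 | X_0 = 1] = 1/π_1 = (1/3 + 17/19)/(17/19) = (70/57)/(17/19) = 70/51.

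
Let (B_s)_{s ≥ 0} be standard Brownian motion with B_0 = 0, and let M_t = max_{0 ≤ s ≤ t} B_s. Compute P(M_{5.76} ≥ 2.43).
P(M_{5.76} ≥ 2.43) = 2·P(B_{5.76} ≥ 2.43) = 2(1 − Φ(2.43/√5.76)) ≈ 0.3113

By the reflection principle for Brownian motion, P(M_t ≥ a) = 2 · P(B_t ≥ a) for a ≥ 0. Since B_t ~ N(0, t), P(B_t ≥ 2.43) = 1 − Φ(2.43/√t) = 1 − Φ(2.43/√5.76) = 1 − Φ(1.0125). So
  P(M_{5.76} ≥ 2.43) = 2(1 − Φ(1.0125)) ≈ 0.3113.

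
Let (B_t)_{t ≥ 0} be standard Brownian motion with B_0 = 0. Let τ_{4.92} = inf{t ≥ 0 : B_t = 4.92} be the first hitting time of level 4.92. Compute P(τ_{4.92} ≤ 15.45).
P(τ_{4.92} ≤ 15.45) = 2(1 − Φ(4.92/√15.45)) = 2(1 − Φ(1.2517)) ≈ 0.2107

By the reflection principle for standard BM, P(τ_b ≤ t) = 2 · P(B_t ≥ b). Since B_t ~ N(0, t), P(B_t ≥ 4.92) = 1 − Φ(4.92/√t) = 1 − Φ(4.92/√15.45) = 1 − Φ(1.2517) ≈ 0.10534. Doubling: P(τ_{4.92} ≤ 15.45) ≈ 2 · 0.10534 = 0.21068 ≈ 0.2107.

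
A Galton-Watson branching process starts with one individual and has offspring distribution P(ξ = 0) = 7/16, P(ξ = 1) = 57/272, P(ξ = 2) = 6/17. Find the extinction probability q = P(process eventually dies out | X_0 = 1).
q = 1

Mean offspring μ = 0·7/16 + 1·57/272 + 2·6/17 = 249/272 ≤ 1. For μ ≤ 1 with offspring not concentrated at 1, the Galton-Watson process goes extinct almost surely, so q = 1.
(Algebraic check: The pgf is f(s) = 7/16 + 57/272·s + 6/17·s². The extinction probability q is the smallest fixed point of f in [0, 1]. Setting s = f(s):
  6/17·s² + (57/272 − 1)·s + 7/16 = 0
  6/17·s² − (7/16 + 6/17)·s + 7/16 = 0
which factors as (s − 1)·(6/17·s − 7/16) = 0, giving roots s = 1 and s = (7/16)/(6/17) = 119/96. Since 119/96 ≥ 1, the smallest root in [0, 1] is s = 1.)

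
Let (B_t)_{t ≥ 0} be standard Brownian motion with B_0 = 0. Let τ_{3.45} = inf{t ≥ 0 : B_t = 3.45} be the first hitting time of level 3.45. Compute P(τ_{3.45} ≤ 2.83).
P(τ_{3.45} ≤ 2.83) = 2(1 − Φ(3.45/√2.83)) = 2(1 − Φ(2.0508)) ≈ 0.0403

By the reflection principle for standard BM, P(τ_b ≤ t) = 2 · P(B_t ≥ b). Since B_t ~ N(0, t), P(B_t ≥ 3.45) = 1 − Φ(3.45/√t) = 1 − Φ(3.45/√2.83) = 1 − Φ(2.0508) ≈ 0.02014. Doubling: P(τ_{3.45} ≤ 2.83) ≈ 2 · 0.02014 = 0.04028 ≈ 0.0403.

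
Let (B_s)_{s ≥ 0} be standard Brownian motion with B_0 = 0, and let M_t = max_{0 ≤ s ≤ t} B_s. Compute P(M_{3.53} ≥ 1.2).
P(M_{3.53} ≥ 1.2) = 2·P(B_{3.53} ≥ 1.2) = 2(1 − Φ(1.2/√3.53)) ≈ 0.5230

By the reflection principle for Brownian motion, P(M_t ≥ a) = 2 · P(B_t ≥ a) for a ≥ 0. Since B_t ~ N(0, t), P(B_t ≥ 1.2) = 1 − Φ(1.2/√t) = 1 − Φ(1.2/√3.53) = 1 − Φ(0.6387). So
  P(M_{3.53} ≥ 1.2) = 2(1 − Φ(0.6387)) ≈ 0.5230.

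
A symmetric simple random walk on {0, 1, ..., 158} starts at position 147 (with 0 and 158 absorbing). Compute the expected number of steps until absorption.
E[τ | X_0 = 147] = 1617

Let v_k = E[τ | X_0 = k]. Boundary: v_0 = v_158 = 0. Recurrence: v_k = 1 + (v_{k-1} + v_{k+1})/2 for 1 ≤ k ≤ 157. The particular solution to v_k − (v_{k-1} + v_{k+1})/2 = 1 is v_k = −k^2. Adding homogeneous solution A + B k and matching boundaries gives v_k = k (158 − k). Substituting k = 147: v_147 = 147 · 11 = 1617.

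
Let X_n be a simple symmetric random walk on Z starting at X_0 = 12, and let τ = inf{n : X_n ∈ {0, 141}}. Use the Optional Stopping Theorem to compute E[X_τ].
E[X_τ] = 12

X_n is a martingale and τ is a bounded-mean stopping time (indeed τ is finite a.s. with bounded expectation since the walk is in a bounded region). By the OST, E[X_τ] = E[X_0] = 12. Equivalently: E[X_τ] = 141 · P(hit 141 first) + 0 · P(hit 0 first) = 141 · (12/141) = 12.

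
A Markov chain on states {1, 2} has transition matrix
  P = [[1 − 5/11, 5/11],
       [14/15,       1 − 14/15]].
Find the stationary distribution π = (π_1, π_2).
π_1 = 154/229, π_2 = 75/229

Solve πP = π with π_1 + π_2 = 1. From πP = π: π_1 · (1 − 5/11) + π_2 · 14/15 = π_1 ⇒ π_2 · 14/15 = π_1 · 5/11 ⇒ π_2/π_1 = (5/11)/(14/15) = 75/154. Together with π_1 + π_2 = 1:
  π_1 = (14/15)/(5/11 + 14/15) = (14/15)/(229/165) = 154/229,
  π_2 = (5/11)/(5/11 + 14/15) = (5/11)/(229/165) = 75/229.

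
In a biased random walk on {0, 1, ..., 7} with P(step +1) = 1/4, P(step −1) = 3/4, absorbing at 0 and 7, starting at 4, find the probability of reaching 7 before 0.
P(hit 7 before 0) = (1 − (3)^4) / (1 − (3)^7) = 40/1093

Let u_k denote P(reach 7 before 0 | start at k). Boundary: u_0 = 0, u_7 = 1. Recurrence: u_k = 1/4·u_{k+1} + 3/4·u_{k-1} for 1 ≤ k ≤ 6. Try u_k = A + B·r^k with r = q/p = (3/4)/(1/4) = 3. Substitution satisfies the recurrence; boundary conditions give:
  u_k = (1 − r^k) / (1 − r^N) = (1 − (3)^4) / (1 − (3)^7) = 40/1093.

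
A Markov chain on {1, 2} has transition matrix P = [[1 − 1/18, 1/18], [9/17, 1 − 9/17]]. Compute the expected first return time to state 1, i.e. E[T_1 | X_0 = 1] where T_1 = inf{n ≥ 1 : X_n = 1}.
E[T_1 | X_0 = 1] = 1/π_1 = 179/162

For an irreducible recurrent Markov chain with stationary distribution π, E[T_i | X_0 = i] = 1/π_i (Kac's formula). Here π_1 = (9/17)/(1/18 + 9/17) = (9/17)/(179/306) = 162/179, so E[T_1 | X_0 = 1] = 1/π_1 = (1/18 + 9/17)/(9/17) = (179/306)/(9/17) = 179/162.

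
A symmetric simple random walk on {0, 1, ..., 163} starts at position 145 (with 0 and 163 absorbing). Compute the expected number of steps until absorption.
E[τ | X_0 = 145] = 2610

Let v_k = E[τ | X_0 = k]. Boundary: v_0 = v_163 = 0. Recurrence: v_k = 1 + (v_{k-1} + v_{k+1})/2 for 1 ≤ k ≤ 162. The particular solution to v_k − (v_{k-1} + v_{k+1})/2 = 1 is v_k = −k^2. Adding homogeneous solution A + B k and matching boundaries gives v_k = k (163 − k). Substituting k = 145: v_145 = 145 · 18 = 2610.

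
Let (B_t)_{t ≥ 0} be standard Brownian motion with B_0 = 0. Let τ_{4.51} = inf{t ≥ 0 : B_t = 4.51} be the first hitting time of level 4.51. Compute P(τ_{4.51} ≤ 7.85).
P(τ_{4.51} ≤ 7.85) = 2(1 − Φ(4.51/√7.85)) = 2(1 − Φ(1.6097)) ≈ 0.1075

By the reflection principle for standard BM, P(τ_b ≤ t) = 2 · P(B_t ≥ b). Since B_t ~ N(0, t), P(B_t ≥ 4.51) = 1 − Φ(4.51/√t) = 1 − Φ(4.51/√7.85) = 1 − Φ(1.6097) ≈ 0.05373. Doubling: P(τ_{4.51} ≤ 7.85) ≈ 2 · 0.05373 = 0.10746 ≈ 0.1075.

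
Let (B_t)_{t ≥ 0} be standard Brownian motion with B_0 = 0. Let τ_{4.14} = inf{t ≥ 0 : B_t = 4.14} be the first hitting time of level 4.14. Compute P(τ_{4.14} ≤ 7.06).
P(τ_{4.14} ≤ 7.06) = 2(1 − Φ(4.14/√7.06)) = 2(1 − Φ(1.5581)) ≈ 0.1192

By the reflection principle for standard BM, P(τ_b ≤ t) = 2 · P(B_t ≥ b). Since B_t ~ N(0, t), P(B_t ≥ 4.14) = 1 − Φ(4.14/√t) = 1 − Φ(4.14/√7.06) = 1 − Φ(1.5581) ≈ 0.05960. Doubling: P(τ_{4.14} ≤ 7.06) ≈ 2 · 0.05960 = 0.11920 ≈ 0.1192.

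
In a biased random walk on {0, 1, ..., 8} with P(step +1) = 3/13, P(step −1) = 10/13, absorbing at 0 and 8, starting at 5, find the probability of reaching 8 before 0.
P(hit 8 before 0) = (1 − (10/3)^5) / (1 − (10/3)^8) = 384777/14284777

Let u_k denote P(reach 8 before 0 | start at k). Boundary: u_0 = 0, u_8 = 1. Recurrence: u_k = 3/13·u_{k+1} + 10/13·u_{k-1} for 1 ≤ k ≤ 7. Try u_k = A + B·r^k with r = q/p = (10/13)/(3/13) = 10/3. Substitution satisfies the recurrence; boundary conditions give:
  u_k = (1 − r^k) / (1 − r^N) = (1 − (10/3)^5) / (1 − (10/3)^8) = 384777/14284777.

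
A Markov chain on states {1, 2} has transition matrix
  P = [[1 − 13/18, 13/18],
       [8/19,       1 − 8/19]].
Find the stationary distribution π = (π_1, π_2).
π_1 = 144/391, π_2 = 247/391

Solve πP = π with π_1 + π_2 = 1. From πP = π: π_1 · (1 − 13/18) + π_2 · 8/19 = π_1 ⇒ π_2 · 8/19 = π_1 · 13/18 ⇒ π_2/π_1 = (13/18)/(8/19) = 247/144. Together with π_1 + π_2 = 1:
  π_1 = (8/19)/(13/18 + 8/19) = (8/19)/(391/342) = 144/391,
  π_2 = (13/18)/(13/18 + 8/19) = (13/18)/(391/342) = 247/391.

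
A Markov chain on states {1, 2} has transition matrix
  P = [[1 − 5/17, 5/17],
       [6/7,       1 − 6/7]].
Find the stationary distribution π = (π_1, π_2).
π_1 = 102/137, π_2 = 35/137

Solve πP = π with π_1 + π_2 = 1. From πP = π: π_1 · (1 − 5/17) + π_2 · 6/7 = π_1 ⇒ π_2 · 6/7 = π_1 · 5/17 ⇒ π_2/π_1 = (5/17)/(6/7) = 35/102. Together with π_1 + π_2 = 1:
  π_1 = (6/7)/(5/17 + 6/7) = (6/7)/(137/119) = 102/137,
  π_2 = (5/17)/(5/17 + 6/7) = (5/17)/(137/119) = 35/137.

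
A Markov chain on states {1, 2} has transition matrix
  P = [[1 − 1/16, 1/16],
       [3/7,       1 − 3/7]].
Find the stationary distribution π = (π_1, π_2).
π_1 = 48/55, π_2 = 7/55

Solve πP = π with π_1 + π_2 = 1. From πP = π: π_1 · (1 − 1/16) + π_2 · 3/7 = π_1 ⇒ π_2 · 3/7 = π_1 · 1/16 ⇒ π_2/π_1 = (1/16)/(3/7) = 7/48. Together with π_1 + π_2 = 1:
  π_1 = (3/7)/(1/16 + 3/7) = (3/7)/(55/112) = 48/55,
  π_2 = (1/16)/(1/16 + 3/7) = (1/16)/(55/112) = 7/55.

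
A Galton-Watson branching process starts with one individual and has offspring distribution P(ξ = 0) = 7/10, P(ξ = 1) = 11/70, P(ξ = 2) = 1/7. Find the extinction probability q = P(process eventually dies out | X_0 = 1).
q = 1

Mean offspring μ = 0·7/10 + 1·11/70 + 2·1/7 = 31/70 ≤ 1. For μ ≤ 1 with offspring not concentrated at 1, the Galton-Watson process goes extinct almost surely, so q = 1.
(Algebraic check: The pgf is f(s) = 7/10 + 11/70·s + 1/7·s². The extinction probability q is the smallest fixed point of f in [0, 1]. Setting s = f(s):
  1/7·s² + (11/70 − 1)·s + 7/10 = 0
  1/7·s² − (7/10 + 1/7)·s + 7/10 = 0
which factors as (s − 1)·(1/7·s − 7/10) = 0, giving roots s = 1 and s = (7/10)/(1/7) = 49/10. Since 49/10 ≥ 1, the smallest root in [0, 1] is s = 1.)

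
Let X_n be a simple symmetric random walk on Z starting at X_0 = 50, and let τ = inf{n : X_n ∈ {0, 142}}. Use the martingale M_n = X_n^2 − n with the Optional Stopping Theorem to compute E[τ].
E[τ] = 4600

M_n = X_n^2 − n is a martingale (since E[X_{n+1}^2 | F_n] = X_n^2 + 1). By OST (τ has finite mean in a bounded region), E[M_τ] = E[M_0] = X_0^2 − 0 = 50^2 = 2500. Also E[M_τ] = E[X_τ^2] − E[τ]. The walk exits at 0 or 142, with P(hit 142 first) = 50/142, so E[X_τ^2] = 142^2 · 50/142 + 0 = 7100. Thus E[τ] = E[X_τ^2] − E[M_τ] = 7100 − 2500 = 4600 = 50(142 − 50) = 4600.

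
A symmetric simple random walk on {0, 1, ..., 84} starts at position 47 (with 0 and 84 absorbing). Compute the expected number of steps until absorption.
E[τ | X_0 = 47] = 1739

Let v_k = E[τ | X_0 = k]. Boundary: v_0 = v_84 = 0. Recurrence: v_k = 1 + (v_{k-1} + v_{k+1})/2 for 1 ≤ k ≤ 83. The particular solution to v_k − (v_{k-1} + v_{k+1})/2 = 1 is v_k = −k^2. Adding homogeneous solution A + B k and matching boundaries gives v_k = k (84 − k). Substituting k = 47: v_47 = 47 · 37 = 1739.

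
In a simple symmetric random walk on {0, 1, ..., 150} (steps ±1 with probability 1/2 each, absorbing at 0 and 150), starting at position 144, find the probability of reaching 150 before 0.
P(hit 150 before 0) = 144/150 = 24/25

Let u_k = P(hit 150 before 0 | start at k). Then u_0 = 0, u_150 = 1, and u_k = u_{k-1}/2 + u_{k+1}/2 for 1 ≤ k ≤ 149. This harmonic recurrence is solved by u_k = k/150, giving u_144 = 144/150 = 24/25.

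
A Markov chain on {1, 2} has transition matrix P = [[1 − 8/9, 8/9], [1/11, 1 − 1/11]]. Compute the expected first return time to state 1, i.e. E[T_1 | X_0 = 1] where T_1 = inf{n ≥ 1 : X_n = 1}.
E[T_1 | X_0 = 1] = 1/π_1 = 97/9

For an irreducible recurrent Markov chain with stationary distribution π, E[T_i | X_0 = i] = 1/π_i (Kac's formula). Here π_1 = (1/11)/(8/9 + 1/11) = (1/11)/(97/99) = 9/97, so E[T_1 | X_0 = 1] = 1/π_1 = (8/9 + 1/11)/(1/11) = (97/99)/(1/11) = 97/9.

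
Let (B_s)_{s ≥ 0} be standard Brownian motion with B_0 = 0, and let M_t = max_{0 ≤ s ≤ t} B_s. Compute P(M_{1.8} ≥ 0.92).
P(M_{1.8} ≥ 0.92) = 2·P(B_{1.8} ≥ 0.92) = 2(1 − Φ(0.92/√1.8)) ≈ 0.4929

By the reflection principle for Brownian motion, P(M_t ≥ a) = 2 · P(B_t ≥ a) for a ≥ 0. Since B_t ~ N(0, t), P(B_t ≥ 0.92) = 1 − Φ(0.92/√t) = 1 − Φ(0.92/√1.8) = 1 − Φ(0.6857). So
  P(M_{1.8} ≥ 0.92) = 2(1 − Φ(0.6857)) ≈ 0.4929.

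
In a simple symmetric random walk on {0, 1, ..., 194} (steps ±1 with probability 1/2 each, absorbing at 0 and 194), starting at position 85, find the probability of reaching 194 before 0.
P(hit 194 before 0) = 85/194

Let u_k = P(hit 194 before 0 | start at k). Then u_0 = 0, u_194 = 1, and u_k = u_{k-1}/2 + u_{k+1}/2 for 1 ≤ k ≤ 193. This harmonic recurrence is solved by u_k = k/194, giving u_85 = 85/194.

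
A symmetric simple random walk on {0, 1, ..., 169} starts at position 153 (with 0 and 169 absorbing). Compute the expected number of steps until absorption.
E[τ | X_0 = 153] = 2448

Let v_k = E[τ | X_0 = k]. Boundary: v_0 = v_169 = 0. Recurrence: v_k = 1 + (v_{k-1} + v_{k+1})/2 for 1 ≤ k ≤ 168. The particular solution to v_k − (v_{k-1} + v_{k+1})/2 = 1 is v_k = −k^2. Adding homogeneous solution A + B k and matching boundaries gives v_k = k (169 − k). Substituting k = 153: v_153 = 153 · 16 = 2448.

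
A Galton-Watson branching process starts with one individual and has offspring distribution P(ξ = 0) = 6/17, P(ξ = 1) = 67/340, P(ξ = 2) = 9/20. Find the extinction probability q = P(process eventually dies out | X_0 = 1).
q = 40/51

The pgf is f(s) = 6/17 + 67/340·s + 9/20·s². The extinction probability q is the smallest fixed point of f in [0, 1]. Setting s = f(s):
  9/20·s² + (67/340 − 1)·s + 6/17 = 0
  9/20·s² − (6/17 + 9/20)·s + 6/17 = 0
which factors as (s − 1)·(9/20·s − 6/17) = 0, giving roots s = 1 and s = (6/17)/(9/20) = 40/51.
Mean offspring μ = 67/340 + 2·9/20 = 373/340 > 1 (supercritical), so q < 1. The extinction probability is the smaller root: q = (6/17)/(9/20) = 40/51.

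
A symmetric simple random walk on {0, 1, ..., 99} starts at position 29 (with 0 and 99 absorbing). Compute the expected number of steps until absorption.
E[τ | X_0 = 29] = 2030

Let v_k = E[τ | X_0 = k]. Boundary: v_0 = v_99 = 0. Recurrence: v_k = 1 + (v_{k-1} + v_{k+1})/2 for 1 ≤ k ≤ 98. The particular solution to v_k − (v_{k-1} + v_{k+1})/2 = 1 is v_k = −k^2. Adding homogeneous solution A + B k and matching boundaries gives v_k = k (99 − k). Substituting k = 29: v_29 = 29 · 70 = 2030.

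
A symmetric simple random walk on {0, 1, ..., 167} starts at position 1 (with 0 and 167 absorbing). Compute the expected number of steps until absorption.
E[τ | X_0 = 1] = 166

Let v_k = E[τ | X_0 = k]. Boundary: v_0 = v_167 = 0. Recurrence: v_k = 1 + (v_{k-1} + v_{k+1})/2 for 1 ≤ k ≤ 166. The particular solution to v_k − (v_{k-1} + v_{k+1})/2 = 1 is v_k = −k^2. Adding homogeneous solution A + B k and matching boundaries gives v_k = k (167 − k). Substituting k = 1: v_1 = 1 · 166 = 166.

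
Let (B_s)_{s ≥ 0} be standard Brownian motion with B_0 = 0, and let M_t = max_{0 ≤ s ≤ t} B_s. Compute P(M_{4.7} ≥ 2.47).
P(M_{4.7} ≥ 2.47) = 2·P(B_{4.7} ≥ 2.47) = 2(1 − Φ(2.47/√4.7)) ≈ 0.2546

By the reflection principle for Brownian motion, P(M_t ≥ a) = 2 · P(B_t ≥ a) for a ≥ 0. Since B_t ~ N(0, t), P(B_t ≥ 2.47) = 1 − Φ(2.47/√t) = 1 − Φ(2.47/√4.7) = 1 − Φ(1.1393). So
  P(M_{4.7} ≥ 2.47) = 2(1 − Φ(1.1393)) ≈ 0.2546.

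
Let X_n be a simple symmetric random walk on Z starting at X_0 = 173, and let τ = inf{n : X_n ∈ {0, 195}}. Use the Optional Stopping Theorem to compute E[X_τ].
E[X_τ] = 173

X_n is a martingale and τ is a bounded-mean stopping time (indeed τ is finite a.s. with bounded expectation since the walk is in a bounded region). By the OST, E[X_τ] = E[X_0] = 173. Equivalently: E[X_τ] = 195 · P(hit 195 first) + 0 · P(hit 0 first) = 195 · (173/195) = 173.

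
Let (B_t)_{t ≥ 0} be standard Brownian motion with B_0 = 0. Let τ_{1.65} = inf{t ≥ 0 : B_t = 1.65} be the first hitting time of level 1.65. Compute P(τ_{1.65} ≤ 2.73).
P(τ_{1.65} ≤ 2.73) = 2(1 − Φ(1.65/√2.73)) = 2(1 − Φ(0.9986)) ≈ 0.3180

By the reflection principle for standard BM, P(τ_b ≤ t) = 2 · P(B_t ≥ b). Since B_t ~ N(0, t), P(B_t ≥ 1.65) = 1 − Φ(1.65/√t) = 1 − Φ(1.65/√2.73) = 1 − Φ(0.9986) ≈ 0.15899. Doubling: P(τ_{1.65} ≤ 2.73) ≈ 2 · 0.15899 = 0.31798 ≈ 0.3180.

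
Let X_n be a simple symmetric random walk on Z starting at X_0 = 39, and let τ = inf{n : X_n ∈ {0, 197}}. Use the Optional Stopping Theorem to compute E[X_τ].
E[X_τ] = 39

X_n is a martingale and τ is a bounded-mean stopping time (indeed τ is finite a.s. with bounded expectation since the walk is in a bounded region). By the OST, E[X_τ] = E[X_0] = 39. Equivalently: E[X_τ] = 197 · P(hit 197 first) + 0 · P(hit 0 first) = 197 · (39/197) = 39.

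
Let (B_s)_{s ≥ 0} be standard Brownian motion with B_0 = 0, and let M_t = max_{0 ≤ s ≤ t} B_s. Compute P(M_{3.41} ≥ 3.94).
P(M_{3.41} ≥ 3.94) = 2·P(B_{3.41} ≥ 3.94) = 2(1 − Φ(3.94/√3.41)) ≈ 0.0329

By the reflection principle for Brownian motion, P(M_t ≥ a) = 2 · P(B_t ≥ a) for a ≥ 0. Since B_t ~ N(0, t), P(B_t ≥ 3.94) = 1 − Φ(3.94/√t) = 1 − Φ(3.94/√3.41) = 1 − Φ(2.1336). So
  P(M_{3.41} ≥ 3.94) = 2(1 − Φ(2.1336)) ≈ 0.0329.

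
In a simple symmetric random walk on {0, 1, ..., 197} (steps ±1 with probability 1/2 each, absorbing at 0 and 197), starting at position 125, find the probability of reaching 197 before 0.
P(hit 197 before 0) = 125/197

Let u_k = P(hit 197 before 0 | start at k). Then u_0 = 0, u_197 = 1, and u_k = u_{k-1}/2 + u_{k+1}/2 for 1 ≤ k ≤ 196. This harmonic recurrence is solved by u_k = k/197, giving u_125 = 125/197.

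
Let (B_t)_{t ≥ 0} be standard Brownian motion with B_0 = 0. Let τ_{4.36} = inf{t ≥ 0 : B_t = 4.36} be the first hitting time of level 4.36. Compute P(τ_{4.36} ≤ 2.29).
P(τ_{4.36} ≤ 2.29) = 2(1 − Φ(4.36/√2.29)) = 2(1 − Φ(2.8812)) ≈ 0.0040

By the reflection principle for standard BM, P(τ_b ≤ t) = 2 · P(B_t ≥ b). Since B_t ~ N(0, t), P(B_t ≥ 4.36) = 1 − Φ(4.36/√t) = 1 − Φ(4.36/√2.29) = 1 − Φ(2.8812) ≈ 0.00198. Doubling: P(τ_{4.36} ≤ 2.29) ≈ 2 · 0.00198 = 0.00396 ≈ 0.0040.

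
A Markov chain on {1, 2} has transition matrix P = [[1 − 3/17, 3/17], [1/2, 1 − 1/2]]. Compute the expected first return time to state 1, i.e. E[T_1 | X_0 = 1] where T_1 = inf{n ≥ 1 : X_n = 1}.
E[T_1 | X_0 = 1] = 1/π_1 = 23/17

For an irreducible recurrent Markov chain with stationary distribution π, E[T_i | X_0 = i] = 1/π_i (Kac's formula). Here π_1 = (1/2)/(3/17 + 1/2) = (1/2)/(23/34) = 17/23, so E[T_1 | X_0 = 1] = 1/π_1 = (3/17 + 1/2)/(1/2) = (23/34)/(1/2) = 23/17.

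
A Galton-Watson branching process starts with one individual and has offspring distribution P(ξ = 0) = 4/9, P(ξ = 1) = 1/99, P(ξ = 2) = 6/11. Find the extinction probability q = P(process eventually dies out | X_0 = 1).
q = 22/27

The pgf is f(s) = 4/9 + 1/99·s + 6/11·s². The extinction probability q is the smallest fixed point of f in [0, 1]. Setting s = f(s):
  6/11·s² + (1/99 − 1)·s + 4/9 = 0
  6/11·s² − (4/9 + 6/11)·s + 4/9 = 0
which factors as (s − 1)·(6/11·s − 4/9) = 0, giving roots s = 1 and s = (4/9)/(6/11) = 22/27.
Mean offspring μ = 1/99 + 2·6/11 = 109/99 > 1 (supercritical), so q < 1. The extinction probability is the smaller root: q = (4/9)/(6/11) = 22/27.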